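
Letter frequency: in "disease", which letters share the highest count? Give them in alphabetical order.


Word: "disease"
Letter counts:
  'a': 1
  'd': 1
  'e': 2
  'i': 1
  's': 2
Maximum count = 2
Most frequent = 'e', 's' (2 times each)


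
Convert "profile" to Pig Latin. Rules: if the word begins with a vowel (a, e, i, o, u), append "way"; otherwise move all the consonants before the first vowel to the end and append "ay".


Word: "profile"
Starts with consonant(s) → move to end, add 'ay'
Consonant cluster: "pr"
Pig Latin = "ofilepray"


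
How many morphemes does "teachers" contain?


Word: "teachers"
Morphemes: teach + -er + -s
Each morpheme carries meaning
= 3 morphemes


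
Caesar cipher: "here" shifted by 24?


Word: "here"
Shift: 24
Each letter → (letter + shift) mod 26:
  'h' (7) + 24 = 5 → 'f'
  'e' (4) + 24 = 2 → 'c'
  'r' (17) + 24 = 15 → 'p'
  'e' (4) + 24 = 2 → 'c'
Result = "fcpc"


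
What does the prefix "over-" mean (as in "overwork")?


Prefix: over-
As in: overwork -> over- + work
Meaning = excessive


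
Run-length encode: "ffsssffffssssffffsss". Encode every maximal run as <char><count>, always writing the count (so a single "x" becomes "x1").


String: "ffsssffffssssffffsss"
Scanning for consecutive runs:
  'f' x 2
  's' x 3
  'f' x 4
  's' x 4
  'f' x 4
  's' x 3
RLE = "f2s3f4s4f4s3"


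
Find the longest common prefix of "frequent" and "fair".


Word 1: "frequent"
Word 2: "fair"
Comparing from start:
  Pos 0: 'f' == 'f'
  Pos 1: 'r' != 'a' (stop)
LCP = "f" (length 1)


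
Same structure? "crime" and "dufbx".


Pattern of "crime": [0, 1, 2, 3, 4]
Pattern of "dufbx": [0, 1, 2, 3, 4]
Patterns match
Same pattern = Yes


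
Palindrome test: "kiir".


Word: "kiir"
Reversed: "riik"
Forward == Backward? kiir != riik
Palindrome = No


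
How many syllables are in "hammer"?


Word: "hammer"
Syllable breakdown: ham-mer
Counting: 2 parts
= 2 syllables


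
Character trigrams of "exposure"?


Word: "exposure" (length 8)
Number of trigrams = 8 - 3 + 1 = 6
  Position 0: "exp"
  Position 1: "xpo"
  Position 2: "pos"
  Position 3: "osu"
  Position 4: "sur"
  Position 5: "ure"
Trigrams = "exp", "xpo", "pos", "osu", "sur", "ure"


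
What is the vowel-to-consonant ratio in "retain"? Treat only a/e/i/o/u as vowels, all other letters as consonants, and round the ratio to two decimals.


Word: "retain"
Vowels (a,e,i,o,u): 3
Consonants: 3
Ratio = 3/3
= 1.00


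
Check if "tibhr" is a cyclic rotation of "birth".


Word: "birth", Candidate: "tibhr"
Method: check if candidate is substring of word+word
"birthbirth" contains "tibhr"? No
Is rotation = No


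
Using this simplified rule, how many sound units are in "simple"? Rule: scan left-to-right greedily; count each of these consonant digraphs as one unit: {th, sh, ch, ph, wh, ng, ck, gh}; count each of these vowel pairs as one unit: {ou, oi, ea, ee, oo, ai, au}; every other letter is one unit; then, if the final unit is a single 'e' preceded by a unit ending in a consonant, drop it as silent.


Word: "simple" (6 letters)
Left-to-right scan:
  [1] 's' (letter)
  [2] 'i' (letter)
  [3] 'm' (letter)
  [4] 'p' (letter)
  [5] 'l' (letter)
  [6] 'e' (letter)
Units from scan: 6
Final unit is 'e' after a consonant -> drop as silent (-1)
Sound units = 5 units


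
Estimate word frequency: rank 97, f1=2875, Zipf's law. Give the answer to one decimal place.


Zipf's law: f(r) = f(1) / r
f(1) = 2875
f(97) = 2875 / 97
= 29.6 occurrences


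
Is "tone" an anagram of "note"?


Word 1: "note" → sorted: enot
Word 2: "tone" → sorted: enot
Same letters? enot == enot
Anagram = Yes


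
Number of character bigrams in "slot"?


Word: "slot" (length 4)
Number of 2-grams = length - 2 + 1 = 4 - 2 + 1
= 3


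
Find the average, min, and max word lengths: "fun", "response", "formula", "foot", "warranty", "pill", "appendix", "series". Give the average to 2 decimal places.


Lengths: "fun"=3, "response"=8, "formula"=7, "foot"=4, "warranty"=8, "pill"=4, "appendix"=8, "series"=6
Sum = 48, Count = 8
Average = 48/8 = 6.00
= avg=6.00, min=3, max=8


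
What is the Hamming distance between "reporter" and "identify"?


Comparing character by character (same length = 8):
  Pos 0: 'r' vs 'i' !=
  Pos 1: 'e' vs 'd' !=
  Pos 2: 'p' vs 'e' !=
  Pos 3: 'o' vs 'n' !=
  Pos 4: 'r' vs 't' !=
  Pos 5: 't' vs 'i' !=
  Pos 6: 'e' vs 'f' !=
  Pos 7: 'r' vs 'y' !=
Hamming distance = 8


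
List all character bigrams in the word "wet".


Word: "wet" (length 3)
Number of bigrams = 3 - 2 + 1 = 2
  Position 0: "we"
  Position 1: "et"
Bigrams = "we", "et"


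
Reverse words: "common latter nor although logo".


Original: "common latter nor although logo"
Words (1..n): common | latter | nor | although | logo
Reversed (n..1): logo | although | nor | latter | common
Result = "logo although nor latter common"


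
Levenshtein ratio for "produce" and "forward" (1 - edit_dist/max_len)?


Word 1: "produce" (length 7)
Word 2: "forward" (length 7)
One optimal edit sequence:
  1. substitute 'p' -> 'f'  (+1)
  2. substitute 'r' -> 'o'  (+1)
  3. substitute 'o' -> 'r'  (+1)
  4. substitute 'd' -> 'w'  (+1)
  5. substitute 'u' -> 'a'  (+1)
  6. substitute 'c' -> 'r'  (+1)
  7. substitute 'e' -> 'd'  (+1)
Edit distance = 7
Max length = max(7, 7) = 7
Similarity = 1 - 7/7
= 0.0000


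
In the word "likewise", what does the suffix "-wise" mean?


Suffix: -wise
Example: likewise = like + -wise
Meaning = in the manner of


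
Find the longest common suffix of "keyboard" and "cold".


Word 1: "keyboard"
Word 2: "cold"
Comparing from end:
  Pos -1: 'd' == 'd'
  Pos -2: 'r' != 'l' (stop)
LCS = "d" (length 1)


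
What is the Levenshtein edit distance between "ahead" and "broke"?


Word 1: "ahead" (length 5)
Word 2: "broke" (length 5)
One optimal edit sequence (insert/delete/substitute each cost 1):
  1. substitute 'a' -> 'b'  (+1)
  2. substitute 'h' -> 'r'  (+1)
  3. substitute 'e' -> 'o'  (+1)
  4. substitute 'a' -> 'k'  (+1)
  5. substitute 'd' -> 'e'  (+1)
Total edit operations: 5
Edit distance = 5


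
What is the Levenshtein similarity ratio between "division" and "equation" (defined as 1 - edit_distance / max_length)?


Word 1: "division" (length 8)
Word 2: "equation" (length 8)
One optimal edit sequence:
  1. substitute 'd' -> 'e'  (+1)
  2. substitute 'i' -> 'q'  (+1)
  3. substitute 'v' -> 'u'  (+1)
  4. substitute 'i' -> 'a'  (+1)
  5. substitute 's' -> 't'  (+1)
  6. keep 'i'
  7. keep 'o'
  8. keep 'n'
Edit distance = 5
Max length = max(8, 8) = 8
Similarity = 1 - 5/8
= 0.3750


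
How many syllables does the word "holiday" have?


Word: "holiday"
Syllable breakdown: hol-i-day
Counting: 3 parts
= 3 syllables


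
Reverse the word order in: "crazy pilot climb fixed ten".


Original: "crazy pilot climb fixed ten"
Words (1..n): crazy | pilot | climb | fixed | ten
Reversed (n..1): ten | fixed | climb | pilot | crazy
Result = "ten fixed climb pilot crazy"


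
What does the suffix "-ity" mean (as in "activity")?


Suffix: -ity
As in: activity -> active + -ity, with a spelling change
Meaning = quality of


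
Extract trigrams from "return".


Word: "return" (length 6)
Number of trigrams = 6 - 3 + 1 = 4
  Position 0: "ret"
  Position 1: "etu"
  Position 2: "tur"
  Position 3: "urn"
Trigrams = "ret", "etu", "tur", "urn"


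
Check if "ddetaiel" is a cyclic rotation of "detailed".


Word: "detailed", Candidate: "ddetaiel"
Method: check if candidate is substring of word+word
"detaileddetailed" contains "ddetaiel"? No
Is rotation = No


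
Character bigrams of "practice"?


Word: "practice" (length 8)
Number of bigrams = 8 - 2 + 1 = 7
  Position 0: "pr"
  Position 1: "ra"
  Position 2: "ac"
  Position 3: "ct"
  Position 4: "ti"
  Position 5: "ic"
  Position 6: "ce"
Bigrams = "pr", "ra", "ac", "ct", "ti", "ic", "ce"


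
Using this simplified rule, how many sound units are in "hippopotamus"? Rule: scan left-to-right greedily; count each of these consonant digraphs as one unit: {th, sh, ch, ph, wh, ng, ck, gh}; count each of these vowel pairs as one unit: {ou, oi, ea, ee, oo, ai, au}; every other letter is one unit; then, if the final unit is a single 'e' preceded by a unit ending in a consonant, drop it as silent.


Word: "hippopotamus" (12 letters)
Left-to-right scan:
  [1] 'h' (letter)
  [2] 'i' (letter)
  [3] 'p' (letter)
  [4] 'p' (letter)
  [5] 'o' (letter)
  [6] 'p' (letter)
  [7] 'o' (letter)
  [8] 't' (letter)
  [9] 'a' (letter)
  [10] 'm' (letter)
  [11] 'u' (letter)
  [12] 's' (letter)
Units from scan: 12
Sound units = 12 units


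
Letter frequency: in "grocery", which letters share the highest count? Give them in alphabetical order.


Word: "grocery"
Letter counts:
  'c': 1
  'e': 1
  'g': 1
  'o': 1
  'r': 2
  'y': 1
Maximum count = 2
Most frequent = 'r' (2 times each)


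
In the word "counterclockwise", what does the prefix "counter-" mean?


Prefix: counter-
Example: counterclockwise = counter- + clockwise
Meaning = against / opposite


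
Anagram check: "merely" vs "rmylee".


Word 1: "merely" → sorted: eelmry
Word 2: "rmylee" → sorted: eelmry
Same letters? eelmry == eelmry
Anagram = Yes


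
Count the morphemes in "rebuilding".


Word: "rebuilding"
Morphemes: re- + build + -ing
Each morpheme carries meaning
= 3 morphemes


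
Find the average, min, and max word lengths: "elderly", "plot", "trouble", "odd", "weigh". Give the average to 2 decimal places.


Lengths: "elderly"=7, "plot"=4, "trouble"=7, "odd"=3, "weigh"=5
Sum = 26, Count = 5
Average = 26/5 = 5.20
= avg=5.20, min=3, max=7


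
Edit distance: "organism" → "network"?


Word 1: "organism" (length 8)
Word 2: "network" (length 7)
One optimal edit sequence (insert/delete/substitute each cost 1):
  1. delete 'o'  (+1)
  2. substitute 'r' -> 'n'  (+1)
  3. substitute 'g' -> 'e'  (+1)
  4. substitute 'a' -> 't'  (+1)
  5. substitute 'n' -> 'w'  (+1)
  6. substitute 'i' -> 'o'  (+1)
  7. substitute 's' -> 'r'  (+1)
  8. substitute 'm' -> 'k'  (+1)
Total edit operations: 8
Edit distance = 8


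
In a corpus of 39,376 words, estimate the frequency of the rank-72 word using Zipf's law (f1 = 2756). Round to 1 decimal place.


Zipf's law: f(r) = f(1) / r
f(1) = 2756
f(72) = 2756 / 72
= 38.3 occurrences


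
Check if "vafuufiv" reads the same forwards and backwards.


Word: "vafuufiv"
Reversed: "vifuufav"
Forward == Backward? vafuufiv != vifuufav
Palindrome = No


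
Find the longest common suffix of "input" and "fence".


Word 1: "input"
Word 2: "fence"
Comparing from end:
  Pos -1: 't' != 'e' (stop)
LCS = "" (length 0)


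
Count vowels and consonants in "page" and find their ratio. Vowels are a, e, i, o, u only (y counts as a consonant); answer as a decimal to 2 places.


Word: "page"
Vowels (a,e,i,o,u): 2
Consonants: 2
Ratio = 2/2
= 1.00


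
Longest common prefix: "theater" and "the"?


Word 1: "theater"
Word 2: "the"
Comparing from start:
  Pos 0: 't' == 't'
  Pos 1: 'h' == 'h'
  Pos 2: 'e' == 'e'
LCP = "the" (length 3)


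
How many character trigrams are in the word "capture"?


Word: "capture" (length 7)
Number of 3-grams = length - 3 + 1 = 7 - 3 + 1
= 5


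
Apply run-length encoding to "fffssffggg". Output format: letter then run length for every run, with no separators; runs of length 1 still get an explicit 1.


String: "fffssffggg"
Scanning for consecutive runs:
  'f' x 3
  's' x 2
  'f' x 2
  'g' x 3
RLE = "f3s2f2g3"


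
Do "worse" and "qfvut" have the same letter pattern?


Pattern of "worse": [0, 1, 2, 3, 4]
Pattern of "qfvut": [0, 1, 2, 3, 4]
Patterns match
Same pattern = Yes


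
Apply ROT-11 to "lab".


Word: "lab"
Shift: 11
Each letter → (letter + shift) mod 26:
  'l' (11) + 11 = 22 → 'w'
  'a' (0) + 11 = 11 → 'l'
  'b' (1) + 11 = 12 → 'm'
Result = "wlm"


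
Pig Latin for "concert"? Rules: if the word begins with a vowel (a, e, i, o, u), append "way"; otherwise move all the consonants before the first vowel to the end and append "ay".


Word: "concert"
Starts with consonant(s) → move to end, add 'ay'
Consonant cluster: "c"
Pig Latin = "oncertcay"


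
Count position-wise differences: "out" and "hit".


Comparing character by character (same length = 3):
  Pos 0: 'o' vs 'h' !=
  Pos 1: 'u' vs 'i' !=
  Pos 2: 't' vs 't' =
Hamming distance = 2


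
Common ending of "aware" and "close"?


Word 1: "aware"
Word 2: "close"
Comparing from end:
  Pos -1: 'e' == 'e'
  Pos -2: 'r' != 's' (stop)
LCS = "e" (length 1)


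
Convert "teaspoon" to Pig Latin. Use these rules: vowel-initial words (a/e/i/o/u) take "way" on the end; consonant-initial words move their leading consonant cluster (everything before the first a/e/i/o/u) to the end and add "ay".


Word: "teaspoon"
Starts with consonant(s) → move to end, add 'ay'
Consonant cluster: "t"
Pig Latin = "easpoontay"


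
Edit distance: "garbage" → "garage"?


Word 1: "garbage" (length 7)
Word 2: "garage" (length 6)
One optimal edit sequence (insert/delete/substitute each cost 1):
  1. keep 'g'
  2. keep 'a'
  3. keep 'r'
  4. delete 'b'  (+1)
  5. keep 'a'
  6. keep 'g'
  7. keep 'e'
Total edit operations: 1
Edit distance = 1


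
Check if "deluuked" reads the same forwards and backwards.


Word: "deluuked"
Reversed: "dekuuled"
Forward == Backward? deluuked != dekuuled
Palindrome = No


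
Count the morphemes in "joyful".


Word: "joyful"
Morphemes: joy | -ful
Each morpheme carries meaning
= 2 morphemes


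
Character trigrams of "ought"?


Word: "ought" (length 5)
Number of trigrams = 5 - 3 + 1 = 3
  Position 0: "oug"
  Position 1: "ugh"
  Position 2: "ght"
Trigrams = "oug", "ugh", "ght"


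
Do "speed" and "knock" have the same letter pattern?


Pattern of "speed": [0, 1, 2, 2, 3]
Pattern of "knock": [0, 1, 2, 3, 0]
Patterns do not match
Same pattern = No


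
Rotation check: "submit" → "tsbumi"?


Word: "submit", Candidate: "tsbumi"
Method: check if candidate is substring of word+word
"submitsubmit" contains "tsbumi"? No
Is rotation = No


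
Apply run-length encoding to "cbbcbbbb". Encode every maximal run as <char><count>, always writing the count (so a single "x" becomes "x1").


String: "cbbcbbbb"
Scanning for consecutive runs:
  'c' x 1
  'b' x 2
  'c' x 1
  'b' x 4
RLE = "c1b2c1b4"


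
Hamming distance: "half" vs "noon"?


Comparing character by character (same length = 4):
  Pos 0: 'h' vs 'n' !=
  Pos 1: 'a' vs 'o' !=
  Pos 2: 'l' vs 'o' !=
  Pos 3: 'f' vs 'n' !=
Hamming distance = 4


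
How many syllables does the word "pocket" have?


Word: "pocket"
Syllable breakdown: pock · et
Counting: 2 parts
= 2 syllables


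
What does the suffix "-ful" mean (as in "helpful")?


Suffix: -ful
Example: helpful = help + -ful
Meaning = full of


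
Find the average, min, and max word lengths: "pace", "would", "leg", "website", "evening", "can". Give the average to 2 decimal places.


Lengths: "pace"=4, "would"=5, "leg"=3, "website"=7, "evening"=7, "can"=3
Sum = 29, Count = 6
Average = 29/6 = 4.83
= avg=4.83, min=3, max=7


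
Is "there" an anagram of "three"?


Word 1: "three" → sorted: eehrt
Word 2: "there" → sorted: eehrt
Same letters? eehrt == eehrt
Anagram = Yes


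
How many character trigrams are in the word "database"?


Word: "database" (length 8)
Number of 3-grams = length - 3 + 1 = 8 - 3 + 1
= 6


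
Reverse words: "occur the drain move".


Original: "occur the drain move"
Words (1..n): occur | the | drain | move
Reversed (n..1): move | drain | the | occur
Result = "move drain the occur"


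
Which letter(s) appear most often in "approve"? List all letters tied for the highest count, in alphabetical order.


Word: "approve"
Letter counts:
  'a': 1
  'e': 1
  'o': 1
  'p': 2
  'r': 1
  'v': 1
Maximum count = 2
Most frequent = 'p' (2 times each)


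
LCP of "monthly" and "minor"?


Word 1: "monthly"
Word 2: "minor"
Comparing from start:
  Pos 0: 'm' == 'm'
  Pos 1: 'o' != 'i' (stop)
LCP = "m" (length 1)


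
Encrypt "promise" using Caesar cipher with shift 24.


Word: "promise"
Shift: 24
Each letter → (letter + shift) mod 26:
  'p' (15) + 24 = 13 → 'n'
  'r' (17) + 24 = 15 → 'p'
  'o' (14) + 24 = 12 → 'm'
  'm' (12) + 24 = 10 → 'k'
  'i' (8) + 24 = 6 → 'g'
  's' (18) + 24 = 16 → 'q'
  'e' (4) + 24 = 2 → 'c'
Result = "npmkgqc"


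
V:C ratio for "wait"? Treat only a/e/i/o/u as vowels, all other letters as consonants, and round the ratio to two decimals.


Word: "wait"
Vowels (a,e,i,o,u): 2
Consonants: 2
Ratio = 2/2
= 1.00


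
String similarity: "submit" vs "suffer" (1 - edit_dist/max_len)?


Word 1: "submit" (length 6)
Word 2: "suffer" (length 6)
One optimal edit sequence:
  1. keep 's'
  2. keep 'u'
  3. substitute 'b' -> 'f'  (+1)
  4. substitute 'm' -> 'f'  (+1)
  5. substitute 'i' -> 'e'  (+1)
  6. substitute 't' -> 'r'  (+1)
Edit distance = 4
Max length = max(6, 6) = 6
Similarity = 1 - 4/6
= 0.3333


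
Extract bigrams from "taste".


Word: "taste" (length 5)
Number of bigrams = 5 - 2 + 1 = 4
  Position 0: "ta"
  Position 1: "as"
  Position 2: "st"
  Position 3: "te"
Bigrams = "ta", "as", "st", "te"


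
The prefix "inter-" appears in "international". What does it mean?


Prefix: inter-
Example: international (inter- + national)
Meaning = between


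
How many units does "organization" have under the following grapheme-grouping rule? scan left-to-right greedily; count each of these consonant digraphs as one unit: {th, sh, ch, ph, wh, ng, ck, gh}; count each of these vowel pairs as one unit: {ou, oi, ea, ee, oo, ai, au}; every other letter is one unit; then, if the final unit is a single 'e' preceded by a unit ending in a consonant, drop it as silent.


Word: "organization" (12 letters)
Left-to-right scan:
  1. 'o' (letter)
  2. 'r' (letter)
  3. 'g' (letter)
  4. 'a' (letter)
  5. 'n' (letter)
  6. 'i' (letter)
  7. 'z' (letter)
  8. 'a' (letter)
  9. 't' (letter)
  10. 'i' (letter)
  11. 'o' (letter)
  12. 'n' (letter)
Units from scan: 12
Sound units = 12 units


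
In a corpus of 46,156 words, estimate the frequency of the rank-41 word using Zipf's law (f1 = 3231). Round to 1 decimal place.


Zipf's law: f(r) = f(1) / r
f(1) = 3231
f(41) = 3231 / 41
= 78.8 occurrences


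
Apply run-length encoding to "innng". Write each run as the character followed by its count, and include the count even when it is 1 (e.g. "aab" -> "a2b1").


String: "innng"
Scanning for consecutive runs:
  'i' x 1
  'n' x 3
  'g' x 1
RLE = "i1n3g1"


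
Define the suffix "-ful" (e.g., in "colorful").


Suffix: -ful
Example: colorful (color + -ful)
Meaning = full of


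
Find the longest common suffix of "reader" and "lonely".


Word 1: "reader"
Word 2: "lonely"
Comparing from end:
  Pos -1: 'r' != 'y' (stop)
LCS = "" (length 0)


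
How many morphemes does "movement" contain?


Word: "movement"
Morphemes: move | -ment
Each morpheme carries meaning
= 2 morphemes


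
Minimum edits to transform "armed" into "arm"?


Word 1: "armed" (length 5)
Word 2: "arm" (length 3)
One optimal edit sequence (insert/delete/substitute each cost 1):
  1. keep 'a'
  2. keep 'r'
  3. keep 'm'
  4. delete 'e'  (+1)
  5. delete 'd'  (+1)
Total edit operations: 2
Edit distance = 2


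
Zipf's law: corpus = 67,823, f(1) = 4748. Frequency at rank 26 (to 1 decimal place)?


Zipf's law: f(r) = f(1) / r
f(1) = 4748
f(26) = 4748 / 26
= 182.6 occurrences


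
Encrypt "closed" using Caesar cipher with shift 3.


Word: "closed"
Shift: 3
Each letter → (letter + shift) mod 26:
  'c' (2) + 3 = 5 → 'f'
  'l' (11) + 3 = 14 → 'o'
  'o' (14) + 3 = 17 → 'r'
  's' (18) + 3 = 21 → 'v'
  'e' (4) + 3 = 7 → 'h'
  'd' (3) + 3 = 6 → 'g'
Result = "forvhg"


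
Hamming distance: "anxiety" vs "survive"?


Comparing character by character (same length = 7):
  Pos 0: 'a' vs 's' !=
  Pos 1: 'n' vs 'u' !=
  Pos 2: 'x' vs 'r' !=
  Pos 3: 'i' vs 'v' !=
  Pos 4: 'e' vs 'i' !=
  Pos 5: 't' vs 'v' !=
  Pos 6: 'y' vs 'e' !=
Hamming distance = 7


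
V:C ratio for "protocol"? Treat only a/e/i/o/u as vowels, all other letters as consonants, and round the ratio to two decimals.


Word: "protocol"
Vowels (a,e,i,o,u): 3
Consonants: 5
Ratio = 3/5
= 0.60


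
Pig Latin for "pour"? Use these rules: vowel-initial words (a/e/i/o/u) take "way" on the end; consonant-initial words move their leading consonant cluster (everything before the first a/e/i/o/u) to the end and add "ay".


Word: "pour"
Starts with consonant(s) → move to end, add 'ay'
Consonant cluster: "p"
Pig Latin = "ourpay"


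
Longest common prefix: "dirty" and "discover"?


Word 1: "dirty"
Word 2: "discover"
Comparing from start:
  Pos 0: 'd' == 'd'
  Pos 1: 'i' == 'i'
  Pos 2: 'r' != 's' (stop)
LCP = "di" (length 2)


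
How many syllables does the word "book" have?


Word: "book"
Syllable breakdown: book
Counting: 1 part
= 1 syllable


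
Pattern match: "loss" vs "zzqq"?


Pattern of "loss": [0, 1, 2, 2]
Pattern of "zzqq": [0, 0, 1, 1]
Patterns do not match
Same pattern = No


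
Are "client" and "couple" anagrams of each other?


Word 1: "client" → sorted: ceilnt
Word 2: "couple" → sorted: celopu
Same letters? ceilnt != celopu
Anagram = No


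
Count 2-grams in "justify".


Word: "justify" (length 7)
Number of 2-grams = length - 2 + 1 = 7 - 2 + 1
= 6


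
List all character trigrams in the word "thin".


Word: "thin" (length 4)
Number of trigrams = 4 - 3 + 1 = 2
  Position 0: "thi"
  Position 1: "hin"
Trigrams = "thi", "hin"


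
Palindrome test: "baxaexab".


Word: "baxaexab"
Reversed: "baxeaxab"
Forward == Backward? baxaexab != baxeaxab
Palindrome = No


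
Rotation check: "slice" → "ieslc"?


Word: "slice", Candidate: "ieslc"
Method: check if candidate is substring of word+word
"sliceslice" contains "ieslc"? No
Is rotation = No


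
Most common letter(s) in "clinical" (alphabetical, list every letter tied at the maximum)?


Word: "clinical"
Letter counts:
  'a': 1
  'c': 2
  'i': 2
  'l': 2
  'n': 1
Maximum count = 2
Most frequent = 'c', 'i', 'l' (2 times each)


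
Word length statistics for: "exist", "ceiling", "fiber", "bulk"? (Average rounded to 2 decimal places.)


Lengths: "exist"=5, "ceiling"=7, "fiber"=5, "bulk"=4
Sum = 21, Count = 4
Average = 21/4 = 5.25
= avg=5.25, min=4, max=7


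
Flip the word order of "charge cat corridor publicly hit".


Original: "charge cat corridor publicly hit"
Words (1..n): charge | cat | corridor | publicly | hit
Reversed (n..1): hit | publicly | corridor | cat | charge
Result = "hit publicly corridor cat charge"


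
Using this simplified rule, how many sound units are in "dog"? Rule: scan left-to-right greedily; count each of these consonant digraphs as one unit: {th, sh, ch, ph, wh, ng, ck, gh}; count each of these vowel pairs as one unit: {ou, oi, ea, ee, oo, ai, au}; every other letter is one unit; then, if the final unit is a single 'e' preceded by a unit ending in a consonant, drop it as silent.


Word: "dog" (3 letters)
Left-to-right scan:
  (1) 'd' (letter)
  (2) 'o' (letter)
  (3) 'g' (letter)
Units from scan: 3
Sound units = 3 units


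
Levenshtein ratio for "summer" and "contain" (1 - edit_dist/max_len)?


Word 1: "summer" (length 6)
Word 2: "contain" (length 7)
One optimal edit sequence:
  1. insert 'c'  (+1)
  2. substitute 's' -> 'o'  (+1)
  3. substitute 'u' -> 'n'  (+1)
  4. substitute 'm' -> 't'  (+1)
  5. substitute 'm' -> 'a'  (+1)
  6. substitute 'e' -> 'i'  (+1)
  7. substitute 'r' -> 'n'  (+1)
Edit distance = 7
Max length = max(6, 7) = 7
Similarity = 1 - 7/7
= 0.0000


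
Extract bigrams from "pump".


Word: "pump" (length 4)
Number of bigrams = 4 - 2 + 1 = 3
  Position 0: "pu"
  Position 1: "um"
  Position 2: "mp"
Bigrams = "pu", "um", "mp"


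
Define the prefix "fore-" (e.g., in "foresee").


Prefix: fore-
Example: foresee = fore- + see
Meaning = before


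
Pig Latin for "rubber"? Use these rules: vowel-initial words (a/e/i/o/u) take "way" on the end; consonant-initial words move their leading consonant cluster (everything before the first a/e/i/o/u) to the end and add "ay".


Word: "rubber"
Starts with consonant(s) → move to end, add 'ay'
Consonant cluster: "r"
Pig Latin = "ubberray"


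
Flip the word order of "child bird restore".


Original: "child bird restore"
Words (1..n): child | bird | restore
Reversed (n..1): restore | bird | child
Result = "restore bird child"


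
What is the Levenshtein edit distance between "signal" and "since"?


Word 1: "signal" (length 6)
Word 2: "since" (length 5)
One optimal edit sequence (insert/delete/substitute each cost 1):
  1. keep 's'
  2. keep 'i'
  3. delete 'g'  (+1)
  4. keep 'n'
  5. substitute 'a' -> 'c'  (+1)
  6. substitute 'l' -> 'e'  (+1)
Total edit operations: 3
Edit distance = 3


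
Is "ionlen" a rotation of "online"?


Word: "online", Candidate: "ionlen"
Method: check if candidate is substring of word+word
"onlineonline" contains "ionlen"? No
Is rotation = No


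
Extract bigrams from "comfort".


Word: "comfort" (length 7)
Number of bigrams = 7 - 2 + 1 = 6
  Position 0: "co"
  Position 1: "om"
  Position 2: "mf"
  Position 3: "fo"
  Position 4: "or"
  Position 5: "rt"
Bigrams = "co", "om", "mf", "fo", "or", "rt"


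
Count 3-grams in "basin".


Word: "basin" (length 5)
Number of 3-grams = length - 3 + 1 = 5 - 3 + 1
= 3


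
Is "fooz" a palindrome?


Word: "fooz"
Reversed: "zoof"
Forward == Backward? fooz != zoof
Palindrome = No


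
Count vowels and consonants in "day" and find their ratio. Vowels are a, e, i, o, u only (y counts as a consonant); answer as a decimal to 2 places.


Word: "day"
Vowels (a,e,i,o,u): 1
Consonants: 2
Ratio = 1/2
= 0.50


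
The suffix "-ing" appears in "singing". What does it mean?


Suffix: -ing
As in: singing -> sing + -ing
Meaning = present participle


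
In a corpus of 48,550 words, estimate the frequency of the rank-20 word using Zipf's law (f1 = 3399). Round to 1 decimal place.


Zipf's law: f(r) = f(1) / r
f(1) = 3399
f(20) = 3399 / 20
= 170.0 occurrences


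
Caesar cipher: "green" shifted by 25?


Word: "green"
Shift: 25
Each letter → (letter + shift) mod 26:
  'g' (6) + 25 = 5 → 'f'
  'r' (17) + 25 = 16 → 'q'
  'e' (4) + 25 = 3 → 'd'
  'e' (4) + 25 = 3 → 'd'
  'n' (13) + 25 = 12 → 'm'
Result = "fqddm"


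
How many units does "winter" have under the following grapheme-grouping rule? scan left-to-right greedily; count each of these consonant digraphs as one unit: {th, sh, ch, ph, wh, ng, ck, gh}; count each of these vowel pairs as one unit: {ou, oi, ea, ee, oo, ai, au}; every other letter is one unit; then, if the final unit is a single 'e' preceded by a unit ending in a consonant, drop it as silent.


Word: "winter" (6 letters)
Left-to-right scan:
  1. 'w' (letter)
  2. 'i' (letter)
  3. 'n' (letter)
  4. 't' (letter)
  5. 'e' (letter)
  6. 'r' (letter)
Units from scan: 6
Sound units = 6 units


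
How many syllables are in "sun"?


Word: "sun"
Syllable breakdown: sun
Counting: 1 part
= 1 syllable


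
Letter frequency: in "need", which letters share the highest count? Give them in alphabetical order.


Word: "need"
Letter counts:
  'd': 1
  'e': 2
  'n': 1
Maximum count = 2
Most frequent = 'e' (2 times each)


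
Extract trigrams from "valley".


Word: "valley" (length 6)
Number of trigrams = 6 - 3 + 1 = 4
  Position 0: "val"
  Position 1: "all"
  Position 2: "lle"
  Position 3: "ley"
Trigrams = "val", "all", "lle", "ley"


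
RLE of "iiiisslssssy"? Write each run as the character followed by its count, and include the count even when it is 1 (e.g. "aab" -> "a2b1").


String: "iiiisslssssy"
Scanning for consecutive runs:
  'i' x 4
  's' x 2
  'l' x 1
  's' x 4
  'y' x 1
RLE = "i4s2l1s4y1"


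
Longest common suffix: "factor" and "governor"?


Word 1: "factor"
Word 2: "governor"
Comparing from end:
  Pos -1: 'r' == 'r'
  Pos -2: 'o' == 'o'
  Pos -3: 't' != 'n' (stop)
LCS = "or" (length 2)


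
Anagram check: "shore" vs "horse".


Word 1: "shore" → sorted: ehors
Word 2: "horse" → sorted: ehors
Same letters? ehors == ehors
Anagram = Yes


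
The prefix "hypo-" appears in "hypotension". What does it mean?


Prefix: hypo-
Example: hypotension = hypo- + tension
Meaning = under / below normal


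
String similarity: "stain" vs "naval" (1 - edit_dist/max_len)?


Word 1: "stain" (length 5)
Word 2: "naval" (length 5)
One optimal edit sequence:
  1. substitute 's' -> 'n'  (+1)
  2. substitute 't' -> 'a'  (+1)
  3. substitute 'a' -> 'v'  (+1)
  4. substitute 'i' -> 'a'  (+1)
  5. substitute 'n' -> 'l'  (+1)
Edit distance = 5
Max length = max(5, 5) = 5
Similarity = 1 - 5/5
= 0.0000


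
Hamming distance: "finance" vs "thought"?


Comparing character by character (same length = 7):
  Pos 0: 'f' vs 't' !=
  Pos 1: 'i' vs 'h' !=
  Pos 2: 'n' vs 'o' !=
  Pos 3: 'a' vs 'u' !=
  Pos 4: 'n' vs 'g' !=
  Pos 5: 'c' vs 'h' !=
  Pos 6: 'e' vs 't' !=
Hamming distance = 7


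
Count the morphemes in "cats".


Word: "cats"
Morphemes: cat | -s
Each morpheme carries meaning
= 2 morphemes


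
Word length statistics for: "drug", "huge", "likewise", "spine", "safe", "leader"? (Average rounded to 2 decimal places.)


Lengths: "drug"=4, "huge"=4, "likewise"=8, "spine"=5, "safe"=4, "leader"=6
Sum = 31, Count = 6
Average = 31/6 = 5.17
= avg=5.17, min=4, max=8


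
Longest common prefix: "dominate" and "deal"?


Word 1: "dominate"
Word 2: "deal"
Comparing from start:
  Pos 0: 'd' == 'd'
  Pos 1: 'o' != 'e' (stop)
LCP = "d" (length 1)


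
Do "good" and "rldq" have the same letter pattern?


Pattern of "good": [0, 1, 1, 2]
Pattern of "rldq": [0, 1, 2, 3]
Patterns do not match
Same pattern = No


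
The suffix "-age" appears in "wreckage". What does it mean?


Suffix: -age
Example: wreckage (wreck + -age)
Meaning = result / collection


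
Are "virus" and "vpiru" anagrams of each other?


Word 1: "virus" → sorted: irsuv
Word 2: "vpiru" → sorted: ipruv
Same letters? irsuv != ipruv
Anagram = No


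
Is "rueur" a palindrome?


Word: "rueur"
Reversed: "rueur"
Forward == Backward? rueur == rueur
Palindrome = Yes


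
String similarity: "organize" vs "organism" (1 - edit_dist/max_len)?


Word 1: "organize" (length 8)
Word 2: "organism" (length 8)
One optimal edit sequence:
  1. keep 'o'
  2. keep 'r'
  3. keep 'g'
  4. keep 'a'
  5. keep 'n'
  6. keep 'i'
  7. substitute 'z' -> 's'  (+1)
  8. substitute 'e' -> 'm'  (+1)
Edit distance = 2
Max length = max(8, 8) = 8
Similarity = 1 - 2/8
= 0.7500


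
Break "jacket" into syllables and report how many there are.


Word: "jacket"
Syllable breakdown: jack | et
Counting: 2 parts
= 2 syllables


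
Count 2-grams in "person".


Word: "person" (length 6)
Number of 2-grams = length - 2 + 1 = 6 - 2 + 1
= 5


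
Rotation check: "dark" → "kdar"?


Word: "dark", Candidate: "kdar"
Method: check if candidate is substring of word+word
"darkdark" contains "kdar"? Yes
Is rotation = Yes


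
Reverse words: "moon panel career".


Original: "moon panel career"
Words (1..n): moon | panel | career
Reversed (n..1): career | panel | moon
Result = "career panel moon"


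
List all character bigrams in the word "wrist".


Word: "wrist" (length 5)
Number of bigrams = 5 - 2 + 1 = 4
  Position 0: "wr"
  Position 1: "ri"
  Position 2: "is"
  Position 3: "st"
Bigrams = "wr", "ri", "is", "st"


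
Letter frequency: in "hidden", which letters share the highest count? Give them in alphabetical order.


Word: "hidden"
Letter counts:
  'd': 2
  'e': 1
  'h': 1
  'i': 1
  'n': 1
Maximum count = 2
Most frequent = 'd' (2 times each)


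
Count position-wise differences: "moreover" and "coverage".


Comparing character by character (same length = 8):
  Pos 0: 'm' vs 'c' !=
  Pos 1: 'o' vs 'o' =
  Pos 2: 'r' vs 'v' !=
  Pos 3: 'e' vs 'e' =
  Pos 4: 'o' vs 'r' !=
  Pos 5: 'v' vs 'a' !=
  Pos 6: 'e' vs 'g' !=
  Pos 7: 'r' vs 'e' !=
Hamming distance = 6


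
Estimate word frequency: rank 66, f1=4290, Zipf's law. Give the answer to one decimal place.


Zipf's law: f(r) = f(1) / r
f(1) = 4290
f(66) = 4290 / 66
= 65.0 occurrences


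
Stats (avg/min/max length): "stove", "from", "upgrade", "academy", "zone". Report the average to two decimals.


Lengths: "stove"=5, "from"=4, "upgrade"=7, "academy"=7, "zone"=4
Sum = 27, Count = 5
Average = 27/5 = 5.40
= avg=5.40, min=4, max=7


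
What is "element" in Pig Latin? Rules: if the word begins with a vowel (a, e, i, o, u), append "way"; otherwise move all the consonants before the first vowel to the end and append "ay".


Word: "element"
Starts with vowel → add 'way'
Pig Latin = "elementway"


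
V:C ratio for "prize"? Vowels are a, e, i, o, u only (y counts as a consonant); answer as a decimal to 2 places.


Word: "prize"
Vowels (a,e,i,o,u): 2
Consonants: 3
Ratio = 2/3
= 0.67


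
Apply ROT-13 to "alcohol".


Word: "alcohol"
Shift: 13
Each letter → (letter + shift) mod 26:
  'a' (0) + 13 = 13 → 'n'
  'l' (11) + 13 = 24 → 'y'
  'c' (2) + 13 = 15 → 'p'
  'o' (14) + 13 = 1 → 'b'
  'h' (7) + 13 = 20 → 'u'
  'o' (14) + 13 = 1 → 'b'
  'l' (11) + 13 = 24 → 'y'
Result = "nypbuby"


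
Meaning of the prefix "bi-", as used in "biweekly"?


Prefix: bi-
As in: biweekly -> bi- + weekly
Meaning = two


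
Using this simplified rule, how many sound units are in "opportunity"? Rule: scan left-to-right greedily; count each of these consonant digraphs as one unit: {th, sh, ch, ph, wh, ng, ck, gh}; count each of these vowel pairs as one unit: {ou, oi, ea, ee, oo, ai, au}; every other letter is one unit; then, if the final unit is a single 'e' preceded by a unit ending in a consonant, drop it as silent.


Word: "opportunity" (11 letters)
Left-to-right scan:
  (1) 'o' (letter)
  (2) 'p' (letter)
  (3) 'p' (letter)
  (4) 'o' (letter)
  (5) 'r' (letter)
  (6) 't' (letter)
  (7) 'u' (letter)
  (8) 'n' (letter)
  (9) 'i' (letter)
  (10) 't' (letter)
  (11) 'y' (letter)
Units from scan: 11
Sound units = 11 units


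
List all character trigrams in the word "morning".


Word: "morning" (length 7)
Number of trigrams = 7 - 3 + 1 = 5
  Position 0: "mor"
  Position 1: "orn"
  Position 2: "rni"
  Position 3: "nin"
  Position 4: "ing"
Trigrams = "mor", "orn", "rni", "nin", "ing"


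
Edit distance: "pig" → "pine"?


Word 1: "pig" (length 3)
Word 2: "pine" (length 4)
One optimal edit sequence (insert/delete/substitute each cost 1):
  1. keep 'p'
  2. keep 'i'
  3. insert 'n'  (+1)
  4. substitute 'g' -> 'e'  (+1)
Total edit operations: 2
Edit distance = 2


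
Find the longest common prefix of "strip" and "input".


Word 1: "strip"
Word 2: "input"
Comparing from start:
  Pos 0: 's' != 'i' (stop)
LCP = "" (length 0)


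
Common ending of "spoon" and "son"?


Word 1: "spoon"
Word 2: "son"
Comparing from end:
  Pos -1: 'n' == 'n'
  Pos -2: 'o' == 'o'
  Pos -3: 'o' != 's' (stop)
LCS = "on" (length 2)


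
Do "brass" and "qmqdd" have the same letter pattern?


Pattern of "brass": [0, 1, 2, 3, 3]
Pattern of "qmqdd": [0, 1, 0, 2, 2]
Patterns do not match
Same pattern = No


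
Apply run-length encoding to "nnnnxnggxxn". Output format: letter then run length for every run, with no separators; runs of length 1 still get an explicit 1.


String: "nnnnxnggxxn"
Scanning for consecutive runs:
  'n' x 4
  'x' x 1
  'n' x 1
  'g' x 2
  'x' x 2
  'n' x 1
RLE = "n4x1n1g2x2n1"


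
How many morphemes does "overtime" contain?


Word: "overtime"
Morphemes: over- | time
Each morpheme carries meaning
= 2 morphemes


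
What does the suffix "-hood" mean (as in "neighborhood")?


Suffix: -hood
Example: neighborhood = neighbor + -hood
Meaning = state / condition


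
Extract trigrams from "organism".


Word: "organism" (length 8)
Number of trigrams = 8 - 3 + 1 = 6
  Position 0: "org"
  Position 1: "rga"
  Position 2: "gan"
  Position 3: "ani"
  Position 4: "nis"
  Position 5: "ism"
Trigrams = "org", "rga", "gan", "ani", "nis", "ism"


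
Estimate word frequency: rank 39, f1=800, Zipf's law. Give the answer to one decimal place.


Zipf's law: f(r) = f(1) / r
f(1) = 800
f(39) = 800 / 39
= 20.5 occurrences


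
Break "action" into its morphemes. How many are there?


Word: "action"
Morphemes: act / -ion
Each morpheme carries meaning
= 2 morphemes


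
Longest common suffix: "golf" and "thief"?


Word 1: "golf"
Word 2: "thief"
Comparing from end:
  Pos -1: 'f' == 'f'
  Pos -2: 'l' != 'e' (stop)
LCS = "f" (length 1)


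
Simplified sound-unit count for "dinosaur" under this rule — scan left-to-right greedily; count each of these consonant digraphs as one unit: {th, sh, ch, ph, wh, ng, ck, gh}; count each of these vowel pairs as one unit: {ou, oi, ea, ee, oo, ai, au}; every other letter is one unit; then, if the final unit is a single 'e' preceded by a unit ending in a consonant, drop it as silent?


Word: "dinosaur" (8 letters)
Left-to-right scan:
  (1) 'd' (letter)
  (2) 'i' (letter)
  (3) 'n' (letter)
  (4) 'o' (letter)
  (5) 's' (letter)
  (6) 'au' (vowel-pair)
  (7) 'r' (letter)
Units from scan: 7
Sound units = 7 units


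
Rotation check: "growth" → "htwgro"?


Word: "growth", Candidate: "htwgro"
Method: check if candidate is substring of word+word
"growthgrowth" contains "htwgro"? No
Is rotation = No


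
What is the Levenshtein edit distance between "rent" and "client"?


Word 1: "rent" (length 4)
Word 2: "client" (length 6)
One optimal edit sequence (insert/delete/substitute each cost 1):
  1. insert 'c'  (+1)
  2. insert 'l'  (+1)
  3. substitute 'r' -> 'i'  (+1)
  4. keep 'e'
  5. keep 'n'
  6. keep 't'
Total edit operations: 3
Edit distance = 3


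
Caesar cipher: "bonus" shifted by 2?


Word: "bonus"
Shift: 2
Each letter → (letter + shift) mod 26:
  'b' (1) + 2 = 3 → 'd'
  'o' (14) + 2 = 16 → 'q'
  'n' (13) + 2 = 15 → 'p'
  'u' (20) + 2 = 22 → 'w'
  's' (18) + 2 = 20 → 'u'
Result = "dqpwu"


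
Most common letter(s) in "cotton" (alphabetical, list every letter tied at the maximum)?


Word: "cotton"
Letter counts:
  'c': 1
  'n': 1
  'o': 2
  't': 2
Maximum count = 2
Most frequent = 'o', 't' (2 times each)


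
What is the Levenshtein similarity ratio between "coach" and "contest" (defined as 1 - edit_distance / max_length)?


Word 1: "coach" (length 5)
Word 2: "contest" (length 7)
One optimal edit sequence:
  1. keep 'c'
  2. keep 'o'
  3. insert 'n'  (+1)
  4. insert 't'  (+1)
  5. substitute 'a' -> 'e'  (+1)
  6. substitute 'c' -> 's'  (+1)
  7. substitute 'h' -> 't'  (+1)
Edit distance = 5
Max length = max(5, 7) = 7
Similarity = 1 - 5/7
= 0.2857


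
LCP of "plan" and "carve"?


Word 1: "plan"
Word 2: "carve"
Comparing from start:
  Pos 0: 'p' != 'c' (stop)
LCP = "" (length 0)


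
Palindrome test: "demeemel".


Word: "demeemel"
Reversed: "lemeemed"
Forward == Backward? demeemel != lemeemed
Palindrome = No


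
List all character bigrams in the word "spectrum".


Word: "spectrum" (length 8)
Number of bigrams = 8 - 2 + 1 = 7
  Position 0: "sp"
  Position 1: "pe"
  Position 2: "ec"
  Position 3: "ct"
  Position 4: "tr"
  Position 5: "ru"
  Position 6: "um"
Bigrams = "sp", "pe", "ec", "ct", "tr", "ru", "um"


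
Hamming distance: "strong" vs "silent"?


Comparing character by character (same length = 6):
  Pos 0: 's' vs 's' =
  Pos 1: 't' vs 'i' !=
  Pos 2: 'r' vs 'l' !=
  Pos 3: 'o' vs 'e' !=
  Pos 4: 'n' vs 'n' =
  Pos 5: 'g' vs 't' !=
Hamming distance = 4
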